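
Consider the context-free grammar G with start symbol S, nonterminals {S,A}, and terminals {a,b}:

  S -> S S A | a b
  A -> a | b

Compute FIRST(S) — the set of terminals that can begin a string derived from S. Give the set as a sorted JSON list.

FIRST sets, iterate to fixpoint:
iter 1:
  A via A→a: +{a}
  A via A→b: +{b}
  S via S→a b: +{a}
  FIRST[S]={a}  FIRST[A]={a,b}
iter 2: (stable)
  FIRST[S]={a}  FIRST[A]={a,b}

FIRST(S) = ["a"]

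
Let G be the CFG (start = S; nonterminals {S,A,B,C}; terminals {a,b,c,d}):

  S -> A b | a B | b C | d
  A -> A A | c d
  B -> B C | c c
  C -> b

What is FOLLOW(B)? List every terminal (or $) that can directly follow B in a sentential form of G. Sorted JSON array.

FIRST iteration:
iter 1:
  A via A→c d: +{c}
  B via B→c c: +{c}
  C via C→b: +{b}
  S via S→A b: +{c}
  S via S→a B: +{a}
  S via S→b C: +{b}
  S via S→d: +{d}
  FIRST[S]={a,b,c,d}  FIRST[A]={c}  FIRST[B]={c}  FIRST[C]={b}
iter 2: (stable)
  FIRST[S]={a,b,c,d}  FIRST[A]={c}  FIRST[B]={c}  FIRST[C]={b}

FOLLOW iteration:
seed FOLLOW(S) with $
pass 1:
  A→A A: FOLLOW(A) ⊇ FIRST(A) = {c}; new: +{c}
  B→B C: FOLLOW(B) ⊇ FIRST(C) = {b}; new: +{b}
  B→B C: FOLLOW(C) ⊇ FOLLOW(B) ⊇ {b}; new: +{b}
  S→A b: FOLLOW(A) ⊇ FIRST(b) = {b}; new: +{b}
  S→a B: FOLLOW(B) ⊇ FOLLOW(S) ⊇ {$}; new: +{$}
  S→b C: FOLLOW(C) ⊇ FOLLOW(S) ⊇ {$}; new: +{$}
  S: {$}  A: {b,c}  B: {$,b}  C: {$,b}
pass 2: — fixpoint
  S: {$}  A: {b,c}  B: {$,b}  C: {$,b}

FOLLOW(B) = ["$", "b"]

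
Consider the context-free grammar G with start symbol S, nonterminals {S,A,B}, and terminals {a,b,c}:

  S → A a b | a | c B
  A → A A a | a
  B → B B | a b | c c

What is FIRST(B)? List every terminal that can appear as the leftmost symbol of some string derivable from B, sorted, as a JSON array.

FIRST sets, iterate to fixpoint:
[1]
  A via A→a: +{a}
  B via B→a b: +{a}
  B via B→c c: +{c}
  S via S→A a b: +{a}
  S via S→c B: +{c}
  S: {a,c}  A: {a}  B: {a,c}
[2] — fixpoint
  S: {a,c}  A: {a}  B: {a,c}

FIRST(B) = ["a", "c"]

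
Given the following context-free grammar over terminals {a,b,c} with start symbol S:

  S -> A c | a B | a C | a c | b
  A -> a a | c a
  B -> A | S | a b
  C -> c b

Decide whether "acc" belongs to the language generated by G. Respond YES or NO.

Convert to CNF:
  S -> A T1 | T0 B | T0 C | T0 T1 | b
  A -> T0 T0 | T1 T0
  B -> A T1 | T0 B | T0 C | T0 T0 | T0 T1 | T0 T2 | T1 T0 | b
  C -> T1 T2
  T0 -> a
  T1 -> c
  T2 -> b

CYK fill:
  [0..0]={T0}  "a"  orig:{}
  [1..1]={T1}  "c"  orig:{}
  [2..2]={T1}  "c"  orig:{}
  [0..1]={B,S}  "ac"
  [1..2]=∅  "cc"
  [0..2]=∅  "acc"

S ∉ T[0,2] ⇒ NO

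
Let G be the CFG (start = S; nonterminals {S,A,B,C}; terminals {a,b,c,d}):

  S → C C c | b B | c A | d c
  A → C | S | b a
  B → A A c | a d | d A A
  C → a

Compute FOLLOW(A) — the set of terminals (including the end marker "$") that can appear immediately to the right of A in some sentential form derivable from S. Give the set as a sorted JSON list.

FIRST sets, iterate to fixpoint:
[1]
  A via A→b a: +{b}
  B via B→A A c: +{b}
  B via B→a d: +{a}
  B via B→d A A: +{d}
  C via C→a: +{a}
  S via S→C C c: +{a}
  S via S→b B: +{b}
  S via S→c A: +{c}
  S via S→d c: +{d}
  FIRST[S]={a,b,c,d}  FIRST[A]={b}  FIRST[B]={a,b,d}  FIRST[C]={a}
[2]
  A via A→C: +{a}
  A via A→S: +{c,d}
  B via B→A A c: +{c}
  FIRST[S]={a,b,c,d}  FIRST[A]={a,b,c,d}  FIRST[B]={a,b,c,d}  FIRST[C]={a}
[3] (no change)
  FIRST[S]={a,b,c,d}  FIRST[A]={a,b,c,d}  FIRST[B]={a,b,c,d}  FIRST[C]={a}

FOLLOW sets:
FOLLOW(S) := {$}
pass 1:
  B→A A c: FOLLOW(A) ⊇ FIRST(A) = {a,b,c,d}; new: +{a,b,c,d}
  S→C C c: FOLLOW(C) ⊇ FIRST(C) = {a}; new: +{a}
  S→C C c: FOLLOW(C) ⊇ FIRST(c) = {c}; new: +{c}
  S→b B: FOLLOW(B) ⊇ FOLLOW(S) ⊇ {$}; new: +{$}
  S→c A: FOLLOW(A) ⊇ FOLLOW(S) ⊇ {$}; new: +{$}
  S: {$}  A: {$,a,b,c,d}  B: {$}  C: {a,c}
pass 2:
  A→C: FOLLOW(C) ⊇ FOLLOW(A) ⊇ {$,a,b,c,d}; new: +{$,b,d}
  A→S: FOLLOW(S) ⊇ FOLLOW(A) ⊇ {$,a,b,c,d}; new: +{a,b,c,d}
  S→b B: FOLLOW(B) ⊇ FOLLOW(S) ⊇ {$,a,b,c,d}; new: +{a,b,c,d}
  S: {$,a,b,c,d}  A: {$,a,b,c,d}  B: {$,a,b,c,d}  C: {$,a,b,c,d}
pass 3: (stable)
  S: {$,a,b,c,d}  A: {$,a,b,c,d}  B: {$,a,b,c,d}  C: {$,a,b,c,d}

FOLLOW(A) = ["$", "a", "b", "c", "d"]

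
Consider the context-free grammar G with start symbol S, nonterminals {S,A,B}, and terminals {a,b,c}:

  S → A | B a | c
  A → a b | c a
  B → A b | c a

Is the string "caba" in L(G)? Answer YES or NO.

Convert to CNF:
  S -> B T0 | T0 T1 | T2 T0 | c
  A -> T0 T1 | T2 T0
  B -> A T1 | T2 T0
  T0 -> a
  T1 -> b
  T2 -> c

CYK table (by increasing span):
  T[0,0] 'c' = {S,T2}  orig:{S}
  T[1,1] 'a' = {T0}  orig:{}
  T[2,2] 'b' = {T1}  orig:{}
  T[3,3] 'a' = {T0}  orig:{}
  T[0,1] 'ca' = {A,B,S}
  T[1,2] 'ab' = {A,S}
  T[2,3] 'ba' = ∅
  T[0,2] 'cab' = {B}
  T[1,3] 'aba' = ∅
  T[0,3] 'caba' = {S}

S ∈ T[0,3] ⇒ YES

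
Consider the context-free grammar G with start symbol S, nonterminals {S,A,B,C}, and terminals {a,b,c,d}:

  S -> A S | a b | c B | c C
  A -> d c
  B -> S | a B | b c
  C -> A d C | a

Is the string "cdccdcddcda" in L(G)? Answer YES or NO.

CNF form of G:
  S -> A S | T1 B | T1 C | T2 T3
  A -> T0 T1
  B -> A S | T1 B | T1 C | T2 B | T2 T3 | T3 T1
  C -> A X4 | a
  T0 -> d
  T1 -> c
  T2 -> a
  T3 -> b
  X4 -> T0 C

Fill CYK table bottom-up:
  T[0,0] 'c' = {T1}  orig:{}
  T[1,1] 'd' = {T0}  orig:{}
  T[2,2] 'c' = {T1}  orig:{}
  T[3,3] 'c' = {T1}  orig:{}
  T[4,4] 'd' = {T0}  orig:{}
  T[5,5] 'c' = {T1}  orig:{}
  T[6,6] 'd' = {T0}  orig:{}
  T[7,7] 'd' = {T0}  orig:{}
  T[8,8] 'c' = {T1}  orig:{}
  T[9,9] 'd' = {T0}  orig:{}
  T[10,10] 'a' = {C,T2}  orig:{C}
  T[0,1] 'cd' = ∅
  T[1,2] 'dc' = {A}
  T[2,3] 'cc' = ∅
  T[3,4] 'cd' = ∅
  T[4,5] 'dc' = {A}
  T[5,6] 'cd' = ∅
  T[6,7] 'dd' = ∅
  T[7,8] 'dc' = {A}
  T[8,9] 'cd' = ∅
  T[9,10] 'da' = {X4}  orig:{}
  T[0,2] 'cdc' = ∅
  T[1,3] 'dcc' = ∅
  T[2,4] 'ccd' = ∅
  T[3,5] 'cdc' = ∅
  T[4,6] 'dcd' = ∅
  T[5,7] 'cdd' = ∅
  T[6,8] 'ddc' = ∅
  T[7,9] 'dcd' = ∅
  T[8,10] 'cda' = ∅
  T[0,3] 'cdcc' = ∅
  T[1,4] 'dccd' = ∅
  T[2,5] 'ccdc' = ∅
  T[3,6] 'cdcd' = ∅
  T[4,7] 'dcdd' = ∅
  T[5,8] 'cddc' = ∅
  T[6,9] 'ddcd' = ∅
  T[7,10] 'dcda' = {C}
  T[0,4] 'cdccd' = ∅
  T[1,5] 'dccdc' = ∅
  T[2,6] 'ccdcd' = ∅
  T[3,7] 'cdcdd' = ∅
  T[4,8] 'dcddc' = ∅
  T[5,9] 'cddcd' = ∅
  T[6,10] 'ddcda' = {X4}  orig:{}
  T[0,5] 'cdccdc' = ∅
  T[1,6] 'dccdcd' = ∅
  T[2,7] 'ccdcdd' = ∅
  T[3,8] 'cdcddc' = ∅
  T[4,9] 'dcddcd' = ∅
  T[5,10] 'cddcda' = ∅
  T[0,6] 'cdccdcd' = ∅
  T[1,7] 'dccdcdd' = ∅
  T[2,8] 'ccdcddc' = ∅
  T[3,9] 'cdcddcd' = ∅
  T[4,10] 'dcddcda' = {C}
  T[0,7] 'cdccdcdd' = ∅
  T[1,8] 'dccdcddc' = ∅
  T[2,9] 'ccdcddcd' = ∅
  T[3,10] 'cdcddcda' = {B,S}
  T[0,8] 'cdccdcddc' = ∅
  T[1,9] 'dccdcddcd' = ∅
  T[2,10] 'ccdcddcda' = {B,S}
  T[0,9] 'cdccdcddcd' = ∅
  T[1,10] 'dccdcddcda' = {B,S}
  T[0,10] 'cdccdcddcda' = {B,S}

S ∈ T[0,10] ⇒ YES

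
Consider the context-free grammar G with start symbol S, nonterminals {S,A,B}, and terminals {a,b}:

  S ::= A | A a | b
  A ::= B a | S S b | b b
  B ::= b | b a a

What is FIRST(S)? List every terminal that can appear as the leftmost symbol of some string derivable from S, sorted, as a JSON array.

Compute FIRST by fixpoint:
round 1:
  A via A→b b: +{b}
  B via B→b: +{b}
  S via S→A: +{b}
  FIRST(S)={b}  FIRST(A)={b}  FIRST(B)={b}
round 2: done
  FIRST(S)={b}  FIRST(A)={b}  FIRST(B)={b}

FIRST(S) = ["b"]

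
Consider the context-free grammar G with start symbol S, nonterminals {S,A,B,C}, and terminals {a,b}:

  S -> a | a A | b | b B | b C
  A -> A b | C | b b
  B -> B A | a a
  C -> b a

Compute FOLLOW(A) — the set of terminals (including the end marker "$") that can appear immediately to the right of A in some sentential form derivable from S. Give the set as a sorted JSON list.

FIRST iteration:
pass 1:
  A via A→b b: +{b}
  B via B→a a: +{a}
  C via C→b a: +{b}
  S via S→a: +{a}
  S via S→b: +{b}
  FIRST(S)={a,b}  FIRST(A)={b}  FIRST(B)={a}  FIRST(C)={b}
pass 2: (no change)
  FIRST(S)={a,b}  FIRST(A)={b}  FIRST(B)={a}  FIRST(C)={b}

FOLLOW sets:
initialize: $ ∈ FOLLOW(S)
pass 1:
  A→A b: FOLLOW(A) ⊇ FIRST(b) = {b}; new: +{b}
  A→C: FOLLOW(C) ⊇ FOLLOW(A) ⊇ {b}; new: +{b}
  B→B A: FOLLOW(B) ⊇ FIRST(A) = {b}; new: +{b}
  S→a A: FOLLOW(A) ⊇ FOLLOW(S) ⊇ {$}; new: +{$}
  S→b B: FOLLOW(B) ⊇ FOLLOW(S) ⊇ {$}; new: +{$}
  S→b C: FOLLOW(C) ⊇ FOLLOW(S) ⊇ {$}; new: +{$}
  FOLLOW[S]={$}  FOLLOW[A]={$,b}  FOLLOW[B]={$,b}  FOLLOW[C]={$,b}
pass 2: (no change)
  FOLLOW[S]={$}  FOLLOW[A]={$,b}  FOLLOW[B]={$,b}  FOLLOW[C]={$,b}

FOLLOW(A) = ["$", "b"]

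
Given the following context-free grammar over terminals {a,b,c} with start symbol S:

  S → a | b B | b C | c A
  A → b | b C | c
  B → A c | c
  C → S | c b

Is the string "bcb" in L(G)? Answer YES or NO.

Convert to CNF:
  S -> T0 B | T0 C | T1 A | a
  A -> T0 C | b | c
  B -> A T1 | c
  C -> T0 B | T0 C | T1 A | T1 T0 | a
  T0 -> b
  T1 -> c

CYK table (by increasing span):
  T[0,0] 'b' = {A,T0}  orig:{A}
  T[1,1] 'c' = {A,B,T1}  orig:{A,B}
  T[2,2] 'b' = {A,T0}  orig:{A}
  T[0,1] 'bc' = {B,C,S}
  T[1,2] 'cb' = {C,S}
  T[0,2] 'bcb' = {A,C,S}

S ∈ T[0,2] ⇒ YES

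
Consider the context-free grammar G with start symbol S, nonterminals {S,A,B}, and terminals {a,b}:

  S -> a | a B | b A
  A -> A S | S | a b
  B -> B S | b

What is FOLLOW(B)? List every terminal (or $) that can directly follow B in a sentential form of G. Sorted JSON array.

FIRST sets, iterate to fixpoint:
round 1:
  A via A→a b: +{a}
  B via B→b: +{b}
  S via S→a: +{a}
  S via S→b A: +{b}
  FIRST[S]={a,b}  FIRST[A]={a}  FIRST[B]={b}
round 2:
  A via A→S: +{b}
  FIRST[S]={a,b}  FIRST[A]={a,b}  FIRST[B]={b}
round 3: — fixpoint
  FIRST[S]={a,b}  FIRST[A]={a,b}  FIRST[B]={b}

Compute FOLLOW by fixpoint:
initialize: $ ∈ FOLLOW(S)
[1]
  A→A S: FOLLOW(A) ⊇ FIRST(S) = {a,b}; new: +{a,b}
  A→A S: FOLLOW(S) ⊇ FOLLOW(A) ⊇ {a,b}; new: +{a,b}
  B→B S: FOLLOW(B) ⊇ FIRST(S) = {a,b}; new: +{a,b}
  S→a B: FOLLOW(B) ⊇ FOLLOW(S) ⊇ {$,a,b}; new: +{$}
  S→b A: FOLLOW(A) ⊇ FOLLOW(S) ⊇ {$,a,b}; new: +{$}
  S: {$,a,b}  A: {$,a,b}  B: {$,a,b}
[2] — fixpoint
  S: {$,a,b}  A: {$,a,b}  B: {$,a,b}

FOLLOW(B) = ["$", "a", "b"]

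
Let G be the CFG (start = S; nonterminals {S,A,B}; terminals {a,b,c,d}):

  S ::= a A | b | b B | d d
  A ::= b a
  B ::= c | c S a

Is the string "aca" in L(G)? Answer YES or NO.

Convert to CNF:
  S -> T0 B | T1 A | T3 T3 | b
  A -> T0 T1
  B -> T2 X4 | c
  T0 -> b
  T1 -> a
  T2 -> c
  T3 -> d
  X4 -> S T1

Fill CYK table bottom-up:
  cell(0,0) a: {T1}  orig:{}
  cell(1,1) c: {B,T2}  orig:{B}
  cell(2,2) a: {T1}  orig:{}
  cell(0,1) ac: ∅
  cell(1,2) ca: ∅
  cell(0,2) aca: ∅

S ∉ T[0,2] ⇒ NO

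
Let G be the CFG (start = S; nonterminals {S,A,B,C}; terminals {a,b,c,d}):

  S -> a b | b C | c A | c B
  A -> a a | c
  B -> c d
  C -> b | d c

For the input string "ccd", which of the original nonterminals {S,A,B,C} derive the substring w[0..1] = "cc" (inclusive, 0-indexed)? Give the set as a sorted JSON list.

CNF form of G:
  S -> T0 T3 | T1 A | T1 B | T3 C
  A -> T0 T0 | c
  B -> T1 T2
  C -> T2 T1 | b
  T0 -> a
  T1 -> c
  T2 -> d
  T3 -> b

Fill CYK table bottom-up, restricted to cells inside w[0..1]:
  cell(0,0) c: {A,T1}  orig:{A}
  cell(1,1) c: {A,T1}  orig:{A}
  cell(0,1) cc: {S}

Original NTs in T[0,1] deriving "cc": ["S"]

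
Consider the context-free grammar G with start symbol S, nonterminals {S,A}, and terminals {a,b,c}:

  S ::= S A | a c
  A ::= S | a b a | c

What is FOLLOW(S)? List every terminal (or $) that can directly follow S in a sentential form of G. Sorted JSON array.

FIRST iteration:
round 1:
  A via A→a b a: +{a}
  A via A→c: +{c}
  S via S→a c: +{a}
  FIRST(S)={a}  FIRST(A)={a,c}
round 2: (stable)
  FIRST(S)={a}  FIRST(A)={a,c}

FOLLOW iteration:
seed FOLLOW(S) with $
round 1:
  S→S A: FOLLOW(S) ⊇ FIRST(A) = {a,c}; new: +{a,c}
  S→S A: FOLLOW(A) ⊇ FOLLOW(S) ⊇ {$,a,c}; new: +{$,a,c}
  S: {$,a,c}  A: {$,a,c}
round 2: (no change)
  S: {$,a,c}  A: {$,a,c}

FOLLOW(S) = ["$", "a", "c"]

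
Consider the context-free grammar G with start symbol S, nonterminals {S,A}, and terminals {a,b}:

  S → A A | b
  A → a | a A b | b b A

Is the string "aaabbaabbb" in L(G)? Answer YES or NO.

Convert to CNF:
  S -> A A | b
  A -> T0 X2 | T1 X3 | a
  T0 -> a
  T1 -> b
  X2 -> A T1
  X3 -> T1 A

Fill CYK table bottom-up:
  [0..0]={A,T0}  "a"  orig:{A}
  [1..1]={A,T0}  "a"  orig:{A}
  [2..2]={A,T0}  "a"  orig:{A}
  [3..3]={S,T1}  "b"  orig:{S}
  [4..4]={S,T1}  "b"  orig:{S}
  [5..5]={A,T0}  "a"  orig:{A}
  [6..6]={A,T0}  "a"  orig:{A}
  [7..7]={S,T1}  "b"  orig:{S}
  [8..8]={S,T1}  "b"  orig:{S}
  [9..9]={S,T1}  "b"  orig:{S}
  [0..1]={S}  "aa"
  [1..2]={S}  "aa"
  [2..3]={X2}  "ab"  orig:{}
  [3..4]=∅  "bb"
  [4..5]={X3}  "ba"  orig:{}
  [5..6]={S}  "aa"
  [6..7]={X2}  "ab"  orig:{}
  [7..8]=∅  "bb"
  [8..9]=∅  "bb"
  [0..2]=∅  "aaa"
  [1..3]={A}  "aab"
  [2..4]=∅  "abb"
  [3..5]={A}  "bba"
  [4..6]=∅  "baa"
  [5..7]={A}  "aab"
  [6..8]=∅  "abb"
  [7..9]=∅  "bbb"
  [0..3]={S}  "aaab"
  [1..4]={X2}  "aabb"  orig:{}
  [2..5]={S}  "abba"
  [3..6]={S}  "bbaa"
  [4..7]={X3}  "baab"  orig:{}
  [5..8]={X2}  "aabb"  orig:{}
  [6..9]=∅  "abbb"
  [0..4]={A}  "aaabb"
  [1..5]=∅  "aabba"
  [2..6]=∅  "abbaa"
  [3..7]={A}  "bbaab"
  [4..8]=∅  "baabb"
  [5..9]=∅  "aabbb"
  [0..5]={S}  "aaabba"
  [1..6]=∅  "aabbaa"
  [2..7]={S}  "abbaab"
  [3..8]={X2}  "bbaabb"  orig:{}
  [4..9]=∅  "baabbb"
  [0..6]=∅  "aaabbaa"
  [1..7]=∅  "aabbaab"
  [2..8]={A}  "abbaabb"
  [3..9]=∅  "bbaabbb"
  [0..7]={S}  "aaabbaab"
  [1..8]={S}  "aabbaabb"
  [2..9]={X2}  "abbaabbb"  orig:{}
  [0..8]=∅  "aaabbaabb"
  [1..9]={A}  "aabbaabbb"
  [0..9]={S}  "aaabbaabbb"

S ∈ T[0,9] ⇒ YES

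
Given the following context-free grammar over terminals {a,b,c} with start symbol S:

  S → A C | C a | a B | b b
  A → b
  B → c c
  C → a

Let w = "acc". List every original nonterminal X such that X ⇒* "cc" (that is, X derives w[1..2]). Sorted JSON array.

Convert to CNF:
  S -> A C | C T1 | T1 B | T2 T2
  A -> b
  B -> T0 T0
  C -> a
  T0 -> c
  T1 -> a
  T2 -> b

Fill CYK table bottom-up, restricted to cells inside w[1..2]:
  [1..1]={T0}  "c"  orig:{}
  [2..2]={T0}  "c"  orig:{}
  [1..2]={B}  "cc"

Original NTs in T[1,2] deriving "cc": ["B"]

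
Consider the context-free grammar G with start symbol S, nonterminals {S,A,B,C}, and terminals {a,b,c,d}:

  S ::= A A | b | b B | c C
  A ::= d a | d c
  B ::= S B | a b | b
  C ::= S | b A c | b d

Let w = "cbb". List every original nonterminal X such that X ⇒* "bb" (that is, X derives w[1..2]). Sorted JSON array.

Convert to CNF:
  S -> A A | T2 C | T3 B | b
  A -> T0 T1 | T0 T2
  B -> S B | T1 T3 | b
  C -> A A | T2 C | T3 B | T3 T0 | T3 X4 | b
  T0 -> d
  T1 -> a
  T2 -> c
  T3 -> b
  X4 -> A T2

CYK fill — only the sub-triangle for w[1..2]:
  [1..1]={B,C,S,T3}  "b"  orig:{B,C,S}
  [2..2]={B,C,S,T3}  "b"  orig:{B,C,S}
  [1..2]={B,C,S}  "bb"

Original NTs in T[1,2] deriving "bb": ["B", "C", "S"]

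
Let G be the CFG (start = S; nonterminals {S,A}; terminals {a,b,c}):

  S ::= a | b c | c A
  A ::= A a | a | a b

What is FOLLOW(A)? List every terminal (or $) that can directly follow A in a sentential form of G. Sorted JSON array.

FIRST sets, iterate to fixpoint:
[1]
  A via A→a: +{a}
  S via S→a: +{a}
  S via S→b c: +{b}
  S via S→c A: +{c}
  FIRST[S]={a,b,c}  FIRST[A]={a}
[2] (stable)
  FIRST[S]={a,b,c}  FIRST[A]={a}

Compute FOLLOW by fixpoint:
initialize: $ ∈ FOLLOW(S)
pass 1:
  A→A a: FOLLOW(A) ⊇ FIRST(a) = {a}; new: +{a}
  S→c A: FOLLOW(A) ⊇ FOLLOW(S) ⊇ {$}; new: +{$}
  FOLLOW[S]={$}  FOLLOW[A]={$,a}
pass 2: — fixpoint
  FOLLOW[S]={$}  FOLLOW[A]={$,a}

FOLLOW(A) = ["$", "a"]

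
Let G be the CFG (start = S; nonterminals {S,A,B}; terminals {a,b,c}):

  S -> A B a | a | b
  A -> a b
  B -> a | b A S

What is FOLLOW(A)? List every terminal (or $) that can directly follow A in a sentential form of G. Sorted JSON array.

Compute FIRST by fixpoint:
round 1:
  A via A→a b: +{a}
  B via B→a: +{a}
  B via B→b A S: +{b}
  S via S→A B a: +{a}
  S via S→b: +{b}
  FIRST(S)={a,b}  FIRST(A)={a}  FIRST(B)={a,b}
round 2: (no change)
  FIRST(S)={a,b}  FIRST(A)={a}  FIRST(B)={a,b}

Compute FOLLOW by fixpoint:
initialize: $ ∈ FOLLOW(S)
iter 1:
  B→b A S: FOLLOW(A) ⊇ FIRST(S) = {a,b}; new: +{a,b}
  S→A B a: FOLLOW(B) ⊇ FIRST(a) = {a}; new: +{a}
  FOLLOW[S]={$}  FOLLOW[A]={a,b}  FOLLOW[B]={a}
iter 2:
  B→b A S: FOLLOW(S) ⊇ FOLLOW(B) ⊇ {a}; new: +{a}
  FOLLOW[S]={$,a}  FOLLOW[A]={a,b}  FOLLOW[B]={a}
iter 3: — fixpoint
  FOLLOW[S]={$,a}  FOLLOW[A]={a,b}  FOLLOW[B]={a}

FOLLOW(A) = ["a", "b"]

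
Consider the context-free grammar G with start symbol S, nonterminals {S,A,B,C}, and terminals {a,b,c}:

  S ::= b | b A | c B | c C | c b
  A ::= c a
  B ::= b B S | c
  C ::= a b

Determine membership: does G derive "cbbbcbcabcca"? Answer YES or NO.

Convert to CNF:
  S -> T0 B | T0 C | T0 T2 | T2 A | b
  A -> T0 T1
  B -> T2 X3 | c
  C -> T1 T2
  T0 -> c
  T1 -> a
  T2 -> b
  X3 -> B S

Fill CYK table bottom-up:
  T[0,0] 'c' = {B,T0}  orig:{B}
  T[1,1] 'b' = {S,T2}  orig:{S}
  T[2,2] 'b' = {S,T2}  orig:{S}
  T[3,3] 'b' = {S,T2}  orig:{S}
  T[4,4] 'c' = {B,T0}  orig:{B}
  T[5,5] 'b' = {S,T2}  orig:{S}
  T[6,6] 'c' = {B,T0}  orig:{B}
  T[7,7] 'a' = {T1}  orig:{}
  T[8,8] 'b' = {S,T2}  orig:{S}
  T[9,9] 'c' = {B,T0}  orig:{B}
  T[10,10] 'c' = {B,T0}  orig:{B}
  T[11,11] 'a' = {T1}  orig:{}
  T[0,1] 'cb' = {S,X3}  orig:{S}
  T[1,2] 'bb' = ∅
  T[2,3] 'bb' = ∅
  T[3,4] 'bc' = ∅
  T[4,5] 'cb' = {S,X3}  orig:{S}
  T[5,6] 'bc' = ∅
  T[6,7] 'ca' = {A}
  T[7,8] 'ab' = {C}
  T[8,9] 'bc' = ∅
  T[9,10] 'cc' = {S}
  T[10,11] 'ca' = {A}
  T[0,2] 'cbb' = ∅
  T[1,3] 'bbb' = ∅
  T[2,4] 'bbc' = ∅
  T[3,5] 'bcb' = {B}
  T[4,6] 'cbc' = ∅
  T[5,7] 'bca' = {S}
  T[6,8] 'cab' = {S}
  T[7,9] 'abc' = ∅
  T[8,10] 'bcc' = ∅
  T[9,11] 'cca' = ∅
  T[0,3] 'cbbb' = ∅
  T[1,4] 'bbbc' = ∅
  T[2,5] 'bbcb' = ∅
  T[3,6] 'bcbc' = ∅
  T[4,7] 'cbca' = {X3}  orig:{}
  T[5,8] 'bcab' = ∅
  T[6,9] 'cabc' = ∅
  T[7,10] 'abcc' = ∅
  T[8,11] 'bcca' = ∅
  T[0,4] 'cbbbc' = ∅
  T[1,5] 'bbbcb' = ∅
  T[2,6] 'bbcbc' = ∅
  T[3,7] 'bcbca' = {B}
  T[4,8] 'cbcab' = ∅
  T[5,9] 'bcabc' = ∅
  T[6,10] 'cabcc' = ∅
  T[7,11] 'abcca' = ∅
  T[0,5] 'cbbbcb' = ∅
  T[1,6] 'bbbcbc' = ∅
  T[2,7] 'bbcbca' = ∅
  T[3,8] 'bcbcab' = {X3}  orig:{}
  T[4,9] 'cbcabc' = ∅
  T[5,10] 'bcabcc' = ∅
  T[6,11] 'cabcca' = ∅
  T[0,6] 'cbbbcbc' = ∅
  T[1,7] 'bbbcbca' = ∅
  T[2,8] 'bbcbcab' = {B}
  T[3,9] 'bcbcabc' = ∅
  T[4,10] 'cbcabcc' = ∅
  T[5,11] 'bcabcca' = ∅
  T[0,7] 'cbbbcbca' = ∅
  T[1,8] 'bbbcbcab' = ∅
  T[2,9] 'bbcbcabc' = ∅
  T[3,10] 'bcbcabcc' = ∅
  T[4,11] 'cbcabcca' = ∅
  T[0,8] 'cbbbcbcab' = ∅
  T[1,9] 'bbbcbcabc' = ∅
  T[2,10] 'bbcbcabcc' = {X3}  orig:{}
  T[3,11] 'bcbcabcca' = ∅
  T[0,9] 'cbbbcbcabc' = ∅
  T[1,10] 'bbbcbcabcc' = {B}
  T[2,11] 'bbcbcabcca' = ∅
  T[0,10] 'cbbbcbcabcc' = {S}
  T[1,11] 'bbbcbcabcca' = ∅
  T[0,11] 'cbbbcbcabcca' = ∅

S ∉ T[0,11] ⇒ NO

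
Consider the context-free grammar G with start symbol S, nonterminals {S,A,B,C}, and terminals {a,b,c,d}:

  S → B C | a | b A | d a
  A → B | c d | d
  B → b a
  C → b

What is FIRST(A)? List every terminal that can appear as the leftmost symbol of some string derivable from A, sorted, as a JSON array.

FIRST iteration:
iter 1:
  A via A→c d: +{c}
  A via A→d: +{d}
  B via B→b a: +{b}
  C via C→b: +{b}
  S via S→B C: +{b}
  S via S→a: +{a}
  S via S→d a: +{d}
  FIRST[S]={a,b,d}  FIRST[A]={c,d}  FIRST[B]={b}  FIRST[C]={b}
iter 2:
  A via A→B: +{b}
  FIRST[S]={a,b,d}  FIRST[A]={b,c,d}  FIRST[B]={b}  FIRST[C]={b}
iter 3: — fixpoint
  FIRST[S]={a,b,d}  FIRST[A]={b,c,d}  FIRST[B]={b}  FIRST[C]={b}

FIRST(A) = ["b", "c", "d"]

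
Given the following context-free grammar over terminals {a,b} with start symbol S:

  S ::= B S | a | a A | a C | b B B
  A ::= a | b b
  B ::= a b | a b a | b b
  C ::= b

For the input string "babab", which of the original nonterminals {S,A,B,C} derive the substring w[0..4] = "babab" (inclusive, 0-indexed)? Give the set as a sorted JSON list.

CNF form of G:
  S -> B S | T0 X3 | T1 A | T1 C | a
  A -> T0 T0 | a
  B -> T0 T0 | T1 T0 | T1 X2
  C -> b
  T0 -> b
  T1 -> a
  X2 -> T0 T1
  X3 -> B B

CYK fill, restricted to cells inside w[0..4]:
  [0..0]={C,T0}  "b"  orig:{C}
  [1..1]={A,S,T1}  "a"  orig:{A,S}
  [2..2]={C,T0}  "b"  orig:{C}
  [3..3]={A,S,T1}  "a"  orig:{A,S}
  [4..4]={C,T0}  "b"  orig:{C}
  [0..1]={X2}  "ba"  orig:{}
  [1..2]={B,S}  "ab"
  [2..3]={X2}  "ba"  orig:{}
  [3..4]={B,S}  "ab"
  [0..2]=∅  "bab"
  [1..3]={B,S}  "aba"
  [2..4]=∅  "bab"
  [0..3]=∅  "baba"
  [1..4]={S,X3}  "abab"  orig:{S}
  [0..4]={S}  "babab"

Original NTs in T[0,4] deriving "babab": ["S"]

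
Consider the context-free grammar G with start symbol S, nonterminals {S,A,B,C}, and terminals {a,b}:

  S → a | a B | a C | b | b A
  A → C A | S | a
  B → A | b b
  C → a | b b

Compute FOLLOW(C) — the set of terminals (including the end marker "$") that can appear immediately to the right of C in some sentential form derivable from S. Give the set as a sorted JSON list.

Compute FIRST by fixpoint:
round 1:
  A via A→a: +{a}
  B via B→A: +{a}
  B via B→b b: +{b}
  C via C→a: +{a}
  C via C→b b: +{b}
  S via S→a: +{a}
  S via S→b: +{b}
  FIRST[S]={a,b}  FIRST[A]={a}  FIRST[B]={a,b}  FIRST[C]={a,b}
round 2:
  A via A→C A: +{b}
  FIRST[S]={a,b}  FIRST[A]={a,b}  FIRST[B]={a,b}  FIRST[C]={a,b}
round 3: done
  FIRST[S]={a,b}  FIRST[A]={a,b}  FIRST[B]={a,b}  FIRST[C]={a,b}

FOLLOW sets:
FOLLOW(S) := {$}
round 1:
  A→C A: FOLLOW(C) ⊇ FIRST(A) = {a,b}; new: +{a,b}
  S→a B: FOLLOW(B) ⊇ FOLLOW(S) ⊇ {$}; new: +{$}
  S→a C: FOLLOW(C) ⊇ FOLLOW(S) ⊇ {$}; new: +{$}
  S→b A: FOLLOW(A) ⊇ FOLLOW(S) ⊇ {$}; new: +{$}
  S: {$}  A: {$}  B: {$}  C: {$,a,b}
round 2: — fixpoint
  S: {$}  A: {$}  B: {$}  C: {$,a,b}

FOLLOW(C) = ["$", "a", "b"]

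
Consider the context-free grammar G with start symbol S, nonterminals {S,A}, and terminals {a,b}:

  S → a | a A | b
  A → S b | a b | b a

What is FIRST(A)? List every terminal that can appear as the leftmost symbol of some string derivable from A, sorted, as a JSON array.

Compute FIRST by fixpoint:
round 1:
  A via A→a b: +{a}
  A via A→b a: +{b}
  S via S→a: +{a}
  S via S→b: +{b}
  S: {a,b}  A: {a,b}
round 2: done
  S: {a,b}  A: {a,b}

FIRST(A) = ["a", "b"]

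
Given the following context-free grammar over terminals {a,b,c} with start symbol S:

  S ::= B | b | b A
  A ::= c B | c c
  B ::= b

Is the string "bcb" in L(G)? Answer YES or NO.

CNF form of G:
  S -> T1 A | b
  A -> T0 B | T0 T0
  B -> b
  T0 -> c
  T1 -> b

CYK fill:
  cell(0,0) b: {B,S,T1}  orig:{B,S}
  cell(1,1) c: {T0}  orig:{}
  cell(2,2) b: {B,S,T1}  orig:{B,S}
  cell(0,1) bc: ∅
  cell(1,2) cb: {A}
  cell(0,2) bcb: {S}

S ∈ T[0,2] ⇒ YES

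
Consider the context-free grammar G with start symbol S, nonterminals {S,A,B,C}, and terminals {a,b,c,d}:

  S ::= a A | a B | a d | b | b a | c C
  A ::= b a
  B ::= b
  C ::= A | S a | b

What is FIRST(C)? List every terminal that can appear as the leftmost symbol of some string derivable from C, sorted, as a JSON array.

Compute FIRST by fixpoint:
iter 1:
  A via A→b a: +{b}
  B via B→b: +{b}
  C via C→A: +{b}
  S via S→a A: +{a}
  S via S→b: +{b}
  S via S→c C: +{c}
  S: {a,b,c}  A: {b}  B: {b}  C: {b}
iter 2:
  C via C→S a: +{a,c}
  S: {a,b,c}  A: {b}  B: {b}  C: {a,b,c}
iter 3: done
  S: {a,b,c}  A: {b}  B: {b}  C: {a,b,c}

FIRST(C) = ["a", "b", "c"]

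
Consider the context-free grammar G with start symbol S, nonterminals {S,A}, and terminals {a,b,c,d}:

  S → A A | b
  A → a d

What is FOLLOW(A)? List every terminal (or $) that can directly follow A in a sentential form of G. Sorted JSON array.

FIRST sets, iterate to fixpoint:
pass 1:
  A via A→a d: +{a}
  S via S→A A: +{a}
  S via S→b: +{b}
  S: {a,b}  A: {a}
pass 2: done
  S: {a,b}  A: {a}

FOLLOW iteration:
seed FOLLOW(S) with $
pass 1:
  S→A A: FOLLOW(A) ⊇ FIRST(A) = {a}; new: +{a}
  S→A A: FOLLOW(A) ⊇ FOLLOW(S) ⊇ {$}; new: +{$}
  FOLLOW[S]={$}  FOLLOW[A]={$,a}
pass 2: (no change)
  FOLLOW[S]={$}  FOLLOW[A]={$,a}

FOLLOW(A) = ["$", "a"]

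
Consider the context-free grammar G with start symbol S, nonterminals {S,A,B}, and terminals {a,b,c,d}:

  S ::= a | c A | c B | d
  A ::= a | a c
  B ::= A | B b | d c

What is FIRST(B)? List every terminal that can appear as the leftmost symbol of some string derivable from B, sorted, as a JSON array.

FIRST sets, iterate to fixpoint:
pass 1:
  A via A→a: +{a}
  B via B→A: +{a}
  B via B→d c: +{d}
  S via S→a: +{a}
  S via S→c A: +{c}
  S via S→d: +{d}
  FIRST(S)={a,c,d}  FIRST(A)={a}  FIRST(B)={a,d}
pass 2: — fixpoint
  FIRST(S)={a,c,d}  FIRST(A)={a}  FIRST(B)={a,d}

FIRST(B) = ["a", "d"]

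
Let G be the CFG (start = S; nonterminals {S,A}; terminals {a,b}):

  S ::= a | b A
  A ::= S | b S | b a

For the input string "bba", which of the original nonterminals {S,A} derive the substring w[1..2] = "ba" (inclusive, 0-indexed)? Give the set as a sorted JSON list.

CNF form of G:
  S -> T0 A | a
  A -> T0 A | T0 S | T0 T1 | a
  T0 -> b
  T1 -> a

CYK fill, restricted to cells inside w[1..2]:
  cell(1,1) b: {T0}  orig:{}
  cell(2,2) a: {A,S,T1}  orig:{A,S}
  cell(1,2) ba: {A,S}

Original NTs in T[1,2] deriving "ba": ["A", "S"]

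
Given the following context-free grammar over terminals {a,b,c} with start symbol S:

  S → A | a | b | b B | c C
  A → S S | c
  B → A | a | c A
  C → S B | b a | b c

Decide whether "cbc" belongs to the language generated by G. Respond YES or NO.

Convert to CNF:
  S -> S S | T0 C | T1 B | a | b | c
  A -> S S | c
  B -> S S | T0 A | a | c
  C -> S B | T1 T0 | T1 T2
  T0 -> c
  T1 -> b
  T2 -> a

CYK fill:
  cell(0,0) c: {A,B,S,T0}  orig:{A,B,S}
  cell(1,1) b: {S,T1}  orig:{S}
  cell(2,2) c: {A,B,S,T0}  orig:{A,B,S}
  cell(0,1) cb: {A,B,S}
  cell(1,2) bc: {A,B,C,S}
  cell(0,2) cbc: {A,B,C,S}

S ∈ T[0,2] ⇒ YES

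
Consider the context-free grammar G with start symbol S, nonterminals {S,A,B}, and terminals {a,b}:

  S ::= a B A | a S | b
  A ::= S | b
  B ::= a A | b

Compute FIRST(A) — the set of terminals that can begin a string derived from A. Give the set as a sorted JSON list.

Compute FIRST by fixpoint:
iter 1:
  A via A→b: +{b}
  B via B→a A: +{a}
  B via B→b: +{b}
  S via S→a B A: +{a}
  S via S→b: +{b}
  S: {a,b}  A: {b}  B: {a,b}
iter 2:
  A via A→S: +{a}
  S: {a,b}  A: {a,b}  B: {a,b}
iter 3: (no change)
  S: {a,b}  A: {a,b}  B: {a,b}

FIRST(A) = ["a", "b"]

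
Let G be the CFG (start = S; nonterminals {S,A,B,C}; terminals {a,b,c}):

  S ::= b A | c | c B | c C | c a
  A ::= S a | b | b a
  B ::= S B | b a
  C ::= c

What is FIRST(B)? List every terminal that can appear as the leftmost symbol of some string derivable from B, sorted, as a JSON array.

Compute FIRST by fixpoint:
round 1:
  A via A→b: +{b}
  B via B→b a: +{b}
  C via C→c: +{c}
  S via S→b A: +{b}
  S via S→c: +{c}
  FIRST[S]={b,c}  FIRST[A]={b}  FIRST[B]={b}  FIRST[C]={c}
round 2:
  A via A→S a: +{c}
  B via B→S B: +{c}
  FIRST[S]={b,c}  FIRST[A]={b,c}  FIRST[B]={b,c}  FIRST[C]={c}
round 3: (no change)
  FIRST[S]={b,c}  FIRST[A]={b,c}  FIRST[B]={b,c}  FIRST[C]={c}

FIRST(B) = ["b", "c"]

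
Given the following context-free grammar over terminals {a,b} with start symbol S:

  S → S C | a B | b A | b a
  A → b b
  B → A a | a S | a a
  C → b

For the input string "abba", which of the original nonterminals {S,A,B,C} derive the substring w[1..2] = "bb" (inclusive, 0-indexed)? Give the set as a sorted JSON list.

Convert to CNF:
  S -> S C | T0 A | T0 T1 | T1 B
  A -> T0 T0
  B -> A T1 | T1 S | T1 T1
  C -> b
  T0 -> b
  T1 -> a

Fill CYK table bottom-up — only the sub-triangle for w[1..2]:
  T[1,1] 'b' = {C,T0}  orig:{C}
  T[2,2] 'b' = {C,T0}  orig:{C}
  T[1,2] 'bb' = {A}

Original NTs in T[1,2] deriving "bb": ["A"]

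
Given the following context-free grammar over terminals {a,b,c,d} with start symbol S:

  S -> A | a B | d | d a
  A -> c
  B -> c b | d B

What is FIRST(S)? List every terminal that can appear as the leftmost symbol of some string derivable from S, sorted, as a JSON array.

FIRST iteration:
iter 1:
  A via A→c: +{c}
  B via B→c b: +{c}
  B via B→d B: +{d}
  S via S→A: +{c}
  S via S→a B: +{a}
  S via S→d: +{d}
  FIRST[S]={a,c,d}  FIRST[A]={c}  FIRST[B]={c,d}
iter 2: done
  FIRST[S]={a,c,d}  FIRST[A]={c}  FIRST[B]={c,d}

FIRST(S) = ["a", "c", "d"]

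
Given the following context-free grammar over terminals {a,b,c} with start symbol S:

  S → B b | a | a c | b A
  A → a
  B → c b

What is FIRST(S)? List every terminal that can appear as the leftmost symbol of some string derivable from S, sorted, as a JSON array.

FIRST sets, iterate to fixpoint:
iter 1:
  A via A→a: +{a}
  B via B→c b: +{c}
  S via S→B b: +{c}
  S via S→a: +{a}
  S via S→b A: +{b}
  FIRST[S]={a,b,c}  FIRST[A]={a}  FIRST[B]={c}
iter 2: (stable)
  FIRST[S]={a,b,c}  FIRST[A]={a}  FIRST[B]={c}

FIRST(S) = ["a", "b", "c"]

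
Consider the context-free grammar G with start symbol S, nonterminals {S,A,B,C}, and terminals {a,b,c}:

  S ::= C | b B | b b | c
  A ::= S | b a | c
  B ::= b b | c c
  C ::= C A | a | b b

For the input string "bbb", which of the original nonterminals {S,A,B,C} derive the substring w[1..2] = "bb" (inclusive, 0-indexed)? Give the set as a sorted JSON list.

Convert to CNF:
  S -> C A | T0 B | T0 T0 | a | c
  A -> C A | T0 B | T0 T0 | T0 T1 | a | c
  B -> T0 T0 | T2 T2
  C -> C A | T0 T0 | a
  T0 -> b
  T1 -> a
  T2 -> c

CYK fill, restricted to cells inside w[1..2]:
  [1..1]={T0}  "b"  orig:{}
  [2..2]={T0}  "b"  orig:{}
  [1..2]={A,B,C,S}  "bb"

Original NTs in T[1,2] deriving "bb": ["A", "B", "C", "S"]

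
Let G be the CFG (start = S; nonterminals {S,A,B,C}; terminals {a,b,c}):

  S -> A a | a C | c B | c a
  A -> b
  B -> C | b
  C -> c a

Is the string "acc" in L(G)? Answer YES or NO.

CNF form of G:
  S -> A T1 | T0 B | T0 T1 | T1 C
  A -> b
  B -> T0 T1 | b
  C -> T0 T1
  T0 -> c
  T1 -> a

CYK fill:
  cell(0,0) a: {T1}  orig:{}
  cell(1,1) c: {T0}  orig:{}
  cell(2,2) c: {T0}  orig:{}
  cell(0,1) ac: ∅
  cell(1,2) cc: ∅
  cell(0,2) acc: ∅

S ∉ T[0,2] ⇒ NO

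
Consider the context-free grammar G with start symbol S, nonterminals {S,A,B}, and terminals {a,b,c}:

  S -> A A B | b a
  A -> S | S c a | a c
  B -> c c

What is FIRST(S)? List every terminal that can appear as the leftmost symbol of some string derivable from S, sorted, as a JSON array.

FIRST iteration:
iter 1:
  A via A→a c: +{a}
  B via B→c c: +{c}
  S via S→A A B: +{a}
  S via S→b a: +{b}
  S: {a,b}  A: {a}  B: {c}
iter 2:
  A via A→S: +{b}
  S: {a,b}  A: {a,b}  B: {c}
iter 3: (no change)
  S: {a,b}  A: {a,b}  B: {c}

FIRST(S) = ["a", "b"]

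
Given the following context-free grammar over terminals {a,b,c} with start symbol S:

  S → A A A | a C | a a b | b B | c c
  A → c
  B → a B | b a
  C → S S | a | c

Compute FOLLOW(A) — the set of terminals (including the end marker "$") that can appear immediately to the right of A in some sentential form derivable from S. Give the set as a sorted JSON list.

FIRST sets, iterate to fixpoint:
pass 1:
  A via A→c: +{c}
  B via B→a B: +{a}
  B via B→b a: +{b}
  C via C→a: +{a}
  C via C→c: +{c}
  S via S→A A A: +{c}
  S via S→a C: +{a}
  S via S→b B: +{b}
  FIRST(S)={a,b,c}  FIRST(A)={c}  FIRST(B)={a,b}  FIRST(C)={a,c}
pass 2:
  C via C→S S: +{b}
  FIRST(S)={a,b,c}  FIRST(A)={c}  FIRST(B)={a,b}  FIRST(C)={a,b,c}
pass 3: (no change)
  FIRST(S)={a,b,c}  FIRST(A)={c}  FIRST(B)={a,b}  FIRST(C)={a,b,c}

FOLLOW sets:
initialize: $ ∈ FOLLOW(S)
round 1:
  C→S S: FOLLOW(S) ⊇ FIRST(S) = {a,b,c}; new: +{a,b,c}
  S→A A A: FOLLOW(A) ⊇ FIRST(A) = {c}; new: +{c}
  S→A A A: FOLLOW(A) ⊇ FOLLOW(S) ⊇ {$,a,b,c}; new: +{$,a,b}
  S→a C: FOLLOW(C) ⊇ FOLLOW(S) ⊇ {$,a,b,c}; new: +{$,a,b,c}
  S→b B: FOLLOW(B) ⊇ FOLLOW(S) ⊇ {$,a,b,c}; new: +{$,a,b,c}
  S: {$,a,b,c}  A: {$,a,b,c}  B: {$,a,b,c}  C: {$,a,b,c}
round 2: (stable)
  S: {$,a,b,c}  A: {$,a,b,c}  B: {$,a,b,c}  C: {$,a,b,c}

FOLLOW(A) = ["$", "a", "b", "c"]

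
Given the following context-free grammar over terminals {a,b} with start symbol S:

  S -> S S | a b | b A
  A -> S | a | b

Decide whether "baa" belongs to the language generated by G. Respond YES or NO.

CNF form of G:
  S -> S S | T0 T1 | T1 A
  A -> S S | T0 T1 | T1 A | a | b
  T0 -> a
  T1 -> b

Fill CYK table bottom-up:
  cell(0,0) b: {A,T1}  orig:{A}
  cell(1,1) a: {A,T0}  orig:{A}
  cell(2,2) a: {A,T0}  orig:{A}
  cell(0,1) ba: {A,S}
  cell(1,2) aa: ∅
  cell(0,2) baa: ∅

S ∉ T[0,2] ⇒ NO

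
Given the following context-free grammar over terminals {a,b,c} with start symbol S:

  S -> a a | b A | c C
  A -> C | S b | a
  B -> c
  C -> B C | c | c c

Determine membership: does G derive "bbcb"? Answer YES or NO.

Convert to CNF:
  S -> T0 A | T1 C | T2 T2
  A -> B C | S T0 | T1 T1 | a | c
  B -> c
  C -> B C | T1 T1 | c
  T0 -> b
  T1 -> c
  T2 -> a

CYK fill:
  T[0,0] 'b' = {T0}  orig:{}
  T[1,1] 'b' = {T0}  orig:{}
  T[2,2] 'c' = {A,B,C,T1}  orig:{A,B,C}
  T[3,3] 'b' = {T0}  orig:{}
  T[0,1] 'bb' = ∅
  T[1,2] 'bc' = {S}
  T[2,3] 'cb' = ∅
  T[0,2] 'bbc' = ∅
  T[1,3] 'bcb' = {A}
  T[0,3] 'bbcb' = {S}

S ∈ T[0,3] ⇒ YES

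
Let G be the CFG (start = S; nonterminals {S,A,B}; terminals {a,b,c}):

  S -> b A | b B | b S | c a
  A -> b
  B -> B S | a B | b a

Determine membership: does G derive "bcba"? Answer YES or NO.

CNF form of G:
  S -> T1 A | T1 B | T1 S | T2 T0
  A -> b
  B -> B S | T0 B | T1 T0
  T0 -> a
  T1 -> b
  T2 -> c

CYK table (by increasing span):
  cell(0,0) b: {A,T1}  orig:{A}
  cell(1,1) c: {T2}  orig:{}
  cell(2,2) b: {A,T1}  orig:{A}
  cell(3,3) a: {T0}  orig:{}
  cell(0,1) bc: ∅
  cell(1,2) cb: ∅
  cell(2,3) ba: {B}
  cell(0,2) bcb: ∅
  cell(1,3) cba: ∅
  cell(0,3) bcba: ∅

S ∉ T[0,3] ⇒ NO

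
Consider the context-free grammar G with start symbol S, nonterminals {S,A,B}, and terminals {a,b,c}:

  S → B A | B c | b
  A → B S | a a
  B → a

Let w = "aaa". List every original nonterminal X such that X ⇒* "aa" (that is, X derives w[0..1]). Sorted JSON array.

CNF form of G:
  S -> B A | B T1 | b
  A -> B S | T0 T0
  B -> a
  T0 -> a
  T1 -> c

Fill CYK table bottom-up, restricted to cells inside w[0..1]:
  cell(0,0) a: {B,T0}  orig:{B}
  cell(1,1) a: {B,T0}  orig:{B}
  cell(0,1) aa: {A}

Original NTs in T[0,1] deriving "aa": ["A"]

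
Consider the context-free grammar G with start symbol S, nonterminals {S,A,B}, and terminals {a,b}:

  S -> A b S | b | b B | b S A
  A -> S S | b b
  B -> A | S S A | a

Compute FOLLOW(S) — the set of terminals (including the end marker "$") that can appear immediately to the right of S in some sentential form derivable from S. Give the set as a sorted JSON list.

FIRST iteration:
pass 1:
  A via A→b b: +{b}
  B via B→A: +{b}
  B via B→a: +{a}
  S via S→A b S: +{b}
  S: {b}  A: {b}  B: {a,b}
pass 2: (stable)
  S: {b}  A: {b}  B: {a,b}

FOLLOW iteration:
seed FOLLOW(S) with $
pass 1:
  A→S S: FOLLOW(S) ⊇ FIRST(S) = {b}; new: +{b}
  S→A b S: FOLLOW(A) ⊇ FIRST(b) = {b}; new: +{b}
  S→b B: FOLLOW(B) ⊇ FOLLOW(S) ⊇ {$,b}; new: +{$,b}
  S→b S A: FOLLOW(A) ⊇ FOLLOW(S) ⊇ {$,b}; new: +{$}
  FOLLOW[S]={$,b}  FOLLOW[A]={$,b}  FOLLOW[B]={$,b}
pass 2: (stable)
  FOLLOW[S]={$,b}  FOLLOW[A]={$,b}  FOLLOW[B]={$,b}

FOLLOW(S) = ["$", "b"]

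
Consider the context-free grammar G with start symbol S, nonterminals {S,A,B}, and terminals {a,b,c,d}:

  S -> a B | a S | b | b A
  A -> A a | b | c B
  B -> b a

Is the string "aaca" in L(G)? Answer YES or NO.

Convert to CNF:
  S -> T0 B | T0 S | T2 A | b
  A -> A T0 | T1 B | b
  B -> T2 T0
  T0 -> a
  T1 -> c
  T2 -> b

Fill CYK table bottom-up:
  cell(0,0) a: {T0}  orig:{}
  cell(1,1) a: {T0}  orig:{}
  cell(2,2) c: {T1}  orig:{}
  cell(3,3) a: {T0}  orig:{}
  cell(0,1) aa: ∅
  cell(1,2) ac: ∅
  cell(2,3) ca: ∅
  cell(0,2) aac: ∅
  cell(1,3) aca: ∅
  cell(0,3) aaca: ∅

S ∉ T[0,3] ⇒ NO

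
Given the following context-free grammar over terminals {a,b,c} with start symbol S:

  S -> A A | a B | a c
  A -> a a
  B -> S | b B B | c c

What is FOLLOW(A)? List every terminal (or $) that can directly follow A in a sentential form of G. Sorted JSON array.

Compute FIRST by fixpoint:
[1]
  A via A→a a: +{a}
  B via B→b B B: +{b}
  B via B→c c: +{c}
  S via S→A A: +{a}
  S: {a}  A: {a}  B: {b,c}
[2]
  B via B→S: +{a}
  S: {a}  A: {a}  B: {a,b,c}
[3] (no change)
  S: {a}  A: {a}  B: {a,b,c}

FOLLOW iteration:
initialize: $ ∈ FOLLOW(S)
iter 1:
  B→b B B: FOLLOW(B) ⊇ FIRST(B) = {a,b,c}; new: +{a,b,c}
  S→A A: FOLLOW(A) ⊇ FIRST(A) = {a}; new: +{a}
  S→A A: FOLLOW(A) ⊇ FOLLOW(S) ⊇ {$}; new: +{$}
  S→a B: FOLLOW(B) ⊇ FOLLOW(S) ⊇ {$}; new: +{$}
  FOLLOW[S]={$}  FOLLOW[A]={$,a}  FOLLOW[B]={$,a,b,c}
iter 2:
  B→S: FOLLOW(S) ⊇ FOLLOW(B) ⊇ {$,a,b,c}; new: +{a,b,c}
  S→A A: FOLLOW(A) ⊇ FOLLOW(S) ⊇ {$,a,b,c}; new: +{b,c}
  FOLLOW[S]={$,a,b,c}  FOLLOW[A]={$,a,b,c}  FOLLOW[B]={$,a,b,c}
iter 3: done
  FOLLOW[S]={$,a,b,c}  FOLLOW[A]={$,a,b,c}  FOLLOW[B]={$,a,b,c}

FOLLOW(A) = ["$", "a", "b", "c"]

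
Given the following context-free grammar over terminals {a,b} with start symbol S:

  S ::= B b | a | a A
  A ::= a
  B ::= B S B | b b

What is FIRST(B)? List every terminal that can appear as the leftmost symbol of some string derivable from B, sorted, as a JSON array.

FIRST iteration:
iter 1:
  A via A→a: +{a}
  B via B→b b: +{b}
  S via S→B b: +{b}
  S via S→a: +{a}
  FIRST(S)={a,b}  FIRST(A)={a}  FIRST(B)={b}
iter 2: (no change)
  FIRST(S)={a,b}  FIRST(A)={a}  FIRST(B)={b}

FIRST(B) = ["b"]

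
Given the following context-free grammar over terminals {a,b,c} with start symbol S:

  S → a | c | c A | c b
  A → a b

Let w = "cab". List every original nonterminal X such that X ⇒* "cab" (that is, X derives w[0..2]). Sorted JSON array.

CNF form of G:
  S -> T2 A | T2 T1 | a | c
  A -> T0 T1
  T0 -> a
  T1 -> b
  T2 -> c

Fill CYK table bottom-up, restricted to cells inside w[0..2]:
  T[0,0] 'c' = {S,T2}  orig:{S}
  T[1,1] 'a' = {S,T0}  orig:{S}
  T[2,2] 'b' = {T1}  orig:{}
  T[0,1] 'ca' = ∅
  T[1,2] 'ab' = {A}
  T[0,2] 'cab' = {S}

Original NTs in T[0,2] deriving "cab": ["S"]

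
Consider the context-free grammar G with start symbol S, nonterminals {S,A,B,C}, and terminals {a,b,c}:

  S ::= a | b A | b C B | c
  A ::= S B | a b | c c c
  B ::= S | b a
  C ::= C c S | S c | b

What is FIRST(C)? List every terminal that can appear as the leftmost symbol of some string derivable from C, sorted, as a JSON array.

FIRST sets, iterate to fixpoint:
pass 1:
  A via A→a b: +{a}
  A via A→c c c: +{c}
  B via B→b a: +{b}
  C via C→b: +{b}
  S via S→a: +{a}
  S via S→b A: +{b}
  S via S→c: +{c}
  FIRST[S]={a,b,c}  FIRST[A]={a,c}  FIRST[B]={b}  FIRST[C]={b}
pass 2:
  A via A→S B: +{b}
  B via B→S: +{a,c}
  C via C→S c: +{a,c}
  FIRST[S]={a,b,c}  FIRST[A]={a,b,c}  FIRST[B]={a,b,c}  FIRST[C]={a,b,c}
pass 3: — fixpoint
  FIRST[S]={a,b,c}  FIRST[A]={a,b,c}  FIRST[B]={a,b,c}  FIRST[C]={a,b,c}

FIRST(C) = ["a", "b", "c"]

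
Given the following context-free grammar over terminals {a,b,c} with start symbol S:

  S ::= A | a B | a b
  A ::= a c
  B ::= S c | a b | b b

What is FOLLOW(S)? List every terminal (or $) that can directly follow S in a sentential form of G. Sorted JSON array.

Compute FIRST by fixpoint:
[1]
  A via A→a c: +{a}
  B via B→a b: +{a}
  B via B→b b: +{b}
  S via S→A: +{a}
  FIRST(S)={a}  FIRST(A)={a}  FIRST(B)={a,b}
[2] done
  FIRST(S)={a}  FIRST(A)={a}  FIRST(B)={a,b}

FOLLOW sets:
FOLLOW(S) := {$}
iter 1:
  B→S c: FOLLOW(S) ⊇ FIRST(c) = {c}; new: +{c}
  S→A: FOLLOW(A) ⊇ FOLLOW(S) ⊇ {$,c}; new: +{$,c}
  S→a B: FOLLOW(B) ⊇ FOLLOW(S) ⊇ {$,c}; new: +{$,c}
  FOLLOW[S]={$,c}  FOLLOW[A]={$,c}  FOLLOW[B]={$,c}
iter 2: (stable)
  FOLLOW[S]={$,c}  FOLLOW[A]={$,c}  FOLLOW[B]={$,c}

FOLLOW(S) = ["$", "c"]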